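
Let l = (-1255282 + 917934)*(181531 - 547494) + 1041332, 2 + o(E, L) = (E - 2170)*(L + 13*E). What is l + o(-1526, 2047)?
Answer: 123523682990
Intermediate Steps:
o(E, L) = -2 + (-2170 + E)*(L + 13*E) (o(E, L) = -2 + (E - 2170)*(L + 13*E) = -2 + (-2170 + E)*(L + 13*E))
l = 123457927456 (l = -337348*(-365963) + 1041332 = 123456886124 + 1041332 = 123457927456)
l + o(-1526, 2047) = 123457927456 + (-2 - 28210*(-1526) - 2170*2047 + 13*(-1526)² - 1526*2047) = 123457927456 + (-2 + 43048460 - 4441990 + 13*2328676 - 3123722) = 123457927456 + (-2 + 43048460 - 4441990 + 30272788 - 3123722) = 123457927456 + 65755534 = 123523682990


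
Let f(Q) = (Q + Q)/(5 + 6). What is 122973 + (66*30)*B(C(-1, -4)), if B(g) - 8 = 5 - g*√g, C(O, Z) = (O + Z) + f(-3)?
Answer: 148713 + 10980*I*√671/11 ≈ 1.4871e+5 + 25857.0*I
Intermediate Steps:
f(Q) = 2*Q/11 (f(Q) = (2*Q)/11 = (2*Q)*(1/11) = 2*Q/11)
C(O, Z) = -6/11 + O + Z (C(O, Z) = (O + Z) + (2/11)*(-3) = (O + Z) - 6/11 = -6/11 + O + Z)
B(g) = 13 - g^(3/2) (B(g) = 8 + (5 - g*√g) = 8 + (5 - g^(3/2)) = 13 - g^(3/2))
122973 + (66*30)*B(C(-1, -4)) = 122973 + (66*30)*(13 - (-6/11 - 1 - 4)^(3/2)) = 122973 + 1980*(13 - (-61/11)^(3/2)) = 122973 + 1980*(13 - (-61)*I*√671/121) = 122973 + 1980*(13 + 61*I*√671/121) = 122973 + (25740 + 10980*I*√671/11) = 148713 + 10980*I*√671/11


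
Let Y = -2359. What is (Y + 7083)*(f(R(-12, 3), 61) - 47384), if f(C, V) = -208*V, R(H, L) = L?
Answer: -283780128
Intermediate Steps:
(Y + 7083)*(f(R(-12, 3), 61) - 47384) = (-2359 + 7083)*(-208*61 - 47384) = 4724*(-12688 - 47384) = 4724*(-60072) = -283780128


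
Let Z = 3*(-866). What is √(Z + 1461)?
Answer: I*√1137 ≈ 33.719*I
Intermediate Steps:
Z = -2598
√(Z + 1461) = √(-2598 + 1461) = √(-1137) = I*√1137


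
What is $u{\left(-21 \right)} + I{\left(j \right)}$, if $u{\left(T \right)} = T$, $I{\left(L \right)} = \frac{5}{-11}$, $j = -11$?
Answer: $- \frac{236}{11} \approx -21.455$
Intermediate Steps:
$I{\left(L \right)} = - \frac{5}{11}$ ($I{\left(L \right)} = 5 \left(- \frac{1}{11}\right) = - \frac{5}{11}$)
$u{\left(-21 \right)} + I{\left(j \right)} = -21 - \frac{5}{11} = - \frac{236}{11}$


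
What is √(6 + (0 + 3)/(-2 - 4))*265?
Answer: 265*√22/2 ≈ 621.48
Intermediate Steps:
√(6 + (0 + 3)/(-2 - 4))*265 = √(6 + 3/(-6))*265 = √(6 + 3*(-⅙))*265 = √(6 - ½)*265 = √(11/2)*265 = (√22/2)*265 = 265*√22/2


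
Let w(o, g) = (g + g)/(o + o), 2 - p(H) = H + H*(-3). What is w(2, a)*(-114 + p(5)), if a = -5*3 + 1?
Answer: 714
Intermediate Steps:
p(H) = 2 + 2*H (p(H) = 2 - (H + H*(-3)) = 2 - (H - 3*H) = 2 - (-2)*H = 2 + 2*H)
a = -14 (a = -15 + 1 = -14)
w(o, g) = g/o (w(o, g) = (2*g)/((2*o)) = (2*g)*(1/(2*o)) = g/o)
w(2, a)*(-114 + p(5)) = (-14/2)*(-114 + (2 + 2*5)) = (-14*½)*(-114 + (2 + 10)) = -7*(-114 + 12) = -7*(-102) = 714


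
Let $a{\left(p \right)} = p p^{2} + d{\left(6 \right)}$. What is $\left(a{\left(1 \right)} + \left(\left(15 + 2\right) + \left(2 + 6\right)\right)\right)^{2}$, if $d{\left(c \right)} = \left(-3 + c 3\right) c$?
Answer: $13456$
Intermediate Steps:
$d{\left(c \right)} = c \left(-3 + 3 c\right)$ ($d{\left(c \right)} = \left(-3 + 3 c\right) c = c \left(-3 + 3 c\right)$)
$a{\left(p \right)} = 90 + p^{3}$ ($a{\left(p \right)} = p p^{2} + 3 \cdot 6 \left(-1 + 6\right) = p^{3} + 3 \cdot 6 \cdot 5 = p^{3} + 90 = 90 + p^{3}$)
$\left(a{\left(1 \right)} + \left(\left(15 + 2\right) + \left(2 + 6\right)\right)\right)^{2} = \left(\left(90 + 1^{3}\right) + \left(\left(15 + 2\right) + \left(2 + 6\right)\right)\right)^{2} = \left(\left(90 + 1\right) + \left(17 + 8\right)\right)^{2} = \left(91 + 25\right)^{2} = 116^{2} = 13456$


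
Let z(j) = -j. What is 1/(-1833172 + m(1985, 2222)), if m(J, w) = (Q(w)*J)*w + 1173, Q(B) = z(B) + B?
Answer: -1/1831999 ≈ -5.4585e-7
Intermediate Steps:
Q(B) = 0 (Q(B) = -B + B = 0)
m(J, w) = 1173 (m(J, w) = (0*J)*w + 1173 = 0*w + 1173 = 0 + 1173 = 1173)
1/(-1833172 + m(1985, 2222)) = 1/(-1833172 + 1173) = 1/(-1831999) = -1/1831999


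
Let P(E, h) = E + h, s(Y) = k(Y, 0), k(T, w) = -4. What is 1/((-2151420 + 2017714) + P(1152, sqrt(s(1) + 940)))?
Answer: -66277/8785280990 - 3*sqrt(26)/8785280990 ≈ -7.5458e-6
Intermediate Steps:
s(Y) = -4
1/((-2151420 + 2017714) + P(1152, sqrt(s(1) + 940))) = 1/((-2151420 + 2017714) + (1152 + sqrt(-4 + 940))) = 1/(-133706 + (1152 + sqrt(936))) = 1/(-133706 + (1152 + 6*sqrt(26))) = 1/(-132554 + 6*sqrt(26))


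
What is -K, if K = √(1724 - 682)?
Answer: -√1042 ≈ -32.280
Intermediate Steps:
K = √1042 ≈ 32.280
-K = -√1042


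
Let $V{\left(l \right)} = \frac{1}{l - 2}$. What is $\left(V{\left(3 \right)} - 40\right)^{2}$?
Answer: $1521$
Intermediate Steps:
$V{\left(l \right)} = \frac{1}{-2 + l}$
$\left(V{\left(3 \right)} - 40\right)^{2} = \left(\frac{1}{-2 + 3} - 40\right)^{2} = \left(1^{-1} - 40\right)^{2} = \left(1 - 40\right)^{2} = \left(-39\right)^{2} = 1521$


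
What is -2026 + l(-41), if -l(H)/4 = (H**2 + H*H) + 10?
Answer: -15514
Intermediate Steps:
l(H) = -40 - 8*H**2 (l(H) = -4*((H**2 + H*H) + 10) = -4*((H**2 + H**2) + 10) = -4*(2*H**2 + 10) = -4*(10 + 2*H**2) = -40 - 8*H**2)
-2026 + l(-41) = -2026 + (-40 - 8*(-41)**2) = -2026 + (-40 - 8*1681) = -2026 + (-40 - 13448) = -2026 - 13488 = -15514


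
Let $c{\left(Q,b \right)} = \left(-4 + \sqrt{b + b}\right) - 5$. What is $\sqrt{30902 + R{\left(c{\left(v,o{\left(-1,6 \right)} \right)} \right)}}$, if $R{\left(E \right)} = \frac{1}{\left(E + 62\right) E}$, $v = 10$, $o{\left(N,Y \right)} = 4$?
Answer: $\frac{\sqrt{14493037 - 2719376 \sqrt{2}}}{\sqrt{469 - 88 \sqrt{2}}} \approx 175.79$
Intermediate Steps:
$c{\left(Q,b \right)} = -9 + \sqrt{2} \sqrt{b}$ ($c{\left(Q,b \right)} = \left(-4 + \sqrt{2 b}\right) - 5 = \left(-4 + \sqrt{2} \sqrt{b}\right) - 5 = -9 + \sqrt{2} \sqrt{b}$)
$R{\left(E \right)} = \frac{1}{E \left(62 + E\right)}$ ($R{\left(E \right)} = \frac{1}{\left(62 + E\right) E} = \frac{1}{E \left(62 + E\right)}$)
$\sqrt{30902 + R{\left(c{\left(v,o{\left(-1,6 \right)} \right)} \right)}} = \sqrt{30902 + \frac{1}{\left(-9 + \sqrt{2} \sqrt{4}\right) \left(62 - \left(9 - \sqrt{2} \sqrt{4}\right)\right)}} = \sqrt{30902 + \frac{1}{\left(-9 + \sqrt{2} \cdot 2\right) \left(62 - \left(9 - \sqrt{2} \cdot 2\right)\right)}} = \sqrt{30902 + \frac{1}{\left(-9 + 2 \sqrt{2}\right) \left(62 - \left(9 - 2 \sqrt{2}\right)\right)}} = \sqrt{30902 + \frac{1}{\left(-9 + 2 \sqrt{2}\right) \left(53 + 2 \sqrt{2}\right)}}$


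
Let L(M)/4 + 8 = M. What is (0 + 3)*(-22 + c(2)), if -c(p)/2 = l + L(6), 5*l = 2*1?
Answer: -102/5 ≈ -20.400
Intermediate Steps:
l = ⅖ (l = (2*1)/5 = (⅕)*2 = ⅖ ≈ 0.40000)
L(M) = -32 + 4*M
c(p) = 76/5 (c(p) = -2*(⅖ + (-32 + 4*6)) = -2*(⅖ + (-32 + 24)) = -2*(⅖ - 8) = -2*(-38/5) = 76/5)
(0 + 3)*(-22 + c(2)) = (0 + 3)*(-22 + 76/5) = 3*(-34/5) = -102/5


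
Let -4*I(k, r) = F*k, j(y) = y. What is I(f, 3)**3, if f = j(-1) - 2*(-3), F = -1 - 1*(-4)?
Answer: -3375/64 ≈ -52.734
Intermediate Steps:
F = 3 (F = -1 + 4 = 3)
f = 5 (f = -1 - 2*(-3) = -1 + 6 = 5)
I(k, r) = -3*k/4
I(f, 3)**3 = (-3/4*5)**3 = (-15/4)**3 = -3375/64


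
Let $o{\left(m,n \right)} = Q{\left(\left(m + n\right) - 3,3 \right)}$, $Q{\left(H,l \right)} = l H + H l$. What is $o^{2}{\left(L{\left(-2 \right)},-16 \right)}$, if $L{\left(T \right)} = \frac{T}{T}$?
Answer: $11664$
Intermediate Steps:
$L{\left(T \right)} = 1$
$Q{\left(H,l \right)} = 2 H l$ ($Q{\left(H,l \right)} = H l + H l = 2 H l$)
$o{\left(m,n \right)} = -18 + 6 m + 6 n$ ($o{\left(m,n \right)} = 2 \left(\left(m + n\right) - 3\right) 3 = 2 \left(-3 + m + n\right) 3 = -18 + 6 m + 6 n$)
$o^{2}{\left(L{\left(-2 \right)},-16 \right)} = \left(-18 + 6 \cdot 1 + 6 \left(-16\right)\right)^{2} = \left(-18 + 6 - 96\right)^{2} = \left(-108\right)^{2} = 11664$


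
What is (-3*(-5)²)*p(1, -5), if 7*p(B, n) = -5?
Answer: 375/7 ≈ 53.571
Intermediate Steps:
p(B, n) = -5/7 (p(B, n) = (⅐)*(-5) = -5/7)
(-3*(-5)²)*p(1, -5) = -3*(-5)²*(-5/7) = -3*25*(-5/7) = -75*(-5/7) = 375/7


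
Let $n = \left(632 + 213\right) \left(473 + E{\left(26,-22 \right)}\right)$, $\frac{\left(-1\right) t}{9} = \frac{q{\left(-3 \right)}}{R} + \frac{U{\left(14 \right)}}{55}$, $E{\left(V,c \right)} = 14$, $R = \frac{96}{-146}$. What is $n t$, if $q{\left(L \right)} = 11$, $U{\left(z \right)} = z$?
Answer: $\frac{10738813137}{176} \approx 6.1016 \cdot 10^{7}$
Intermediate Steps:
$R = - \frac{48}{73}$ ($R = 96 \left(- \frac{1}{146}\right) = - \frac{48}{73} \approx -0.65753$)
$t = \frac{130479}{880}$ ($t = - 9 \left(\frac{11}{- \frac{48}{73}} + \frac{14}{55}\right) = - 9 \left(11 \left(- \frac{73}{48}\right) + 14 \cdot \frac{1}{55}\right) = - 9 \left(- \frac{803}{48} + \frac{14}{55}\right) = \left(-9\right) \left(- \frac{43493}{2640}\right) = \frac{130479}{880} \approx 148.27$)
$n = 411515$ ($n = \left(632 + 213\right) \left(473 + 14\right) = 845 \cdot 487 = 411515$)
$n t = 411515 \cdot \frac{130479}{880} = \frac{10738813137}{176}$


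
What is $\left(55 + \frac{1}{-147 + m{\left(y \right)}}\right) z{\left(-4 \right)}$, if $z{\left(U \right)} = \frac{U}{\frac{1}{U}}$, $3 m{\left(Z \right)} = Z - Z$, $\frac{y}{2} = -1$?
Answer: $\frac{129344}{147} \approx 879.89$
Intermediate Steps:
$y = -2$ ($y = 2 \left(-1\right) = -2$)
$m{\left(Z \right)} = 0$ ($m{\left(Z \right)} = \frac{Z - Z}{3} = \frac{1}{3} \cdot 0 = 0$)
$z{\left(U \right)} = U^{2}$ ($z{\left(U \right)} = U U = U^{2}$)
$\left(55 + \frac{1}{-147 + m{\left(y \right)}}\right) z{\left(-4 \right)} = \left(55 + \frac{1}{-147 + 0}\right) \left(-4\right)^{2} = \left(55 + \frac{1}{-147}\right) 16 = \left(55 - \frac{1}{147}\right) 16 = \frac{8084}{147} \cdot 16 = \frac{129344}{147}$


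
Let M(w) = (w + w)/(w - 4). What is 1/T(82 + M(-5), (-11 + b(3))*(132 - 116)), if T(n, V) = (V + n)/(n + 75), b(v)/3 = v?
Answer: 1423/460 ≈ 3.0935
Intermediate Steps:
b(v) = 3*v
M(w) = 2*w/(-4 + w) (M(w) = (2*w)/(-4 + w) = 2*w/(-4 + w))
T(n, V) = (V + n)/(75 + n)
1/T(82 + M(-5), (-11 + b(3))*(132 - 116)) = 1/(((-11 + 3*3)*(132 - 116) + (82 + 2*(-5)/(-4 - 5)))/(75 + (82 + 2*(-5)/(-4 - 5)))) = 1/(((-11 + 9)*16 + (82 + 2*(-5)/(-9)))/(75 + (82 + 2*(-5)/(-9)))) = 1/((-2*16 + (82 + 2*(-5)*(-⅑)))/(75 + (82 + 2*(-5)*(-⅑)))) = 1/((-32 + (82 + 10/9))/(75 + (82 + 10/9))) = 1/((-32 + 748/9)/(75 + 748/9)) = 1/((460/9)/(1423/9)) = 1/((9/1423)*(460/9)) = 1/(460/1423) = 1423/460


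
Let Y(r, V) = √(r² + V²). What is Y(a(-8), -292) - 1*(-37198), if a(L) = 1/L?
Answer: 37198 + √5456897/8 ≈ 37490.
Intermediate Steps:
Y(r, V) = √(V² + r²)
Y(a(-8), -292) - 1*(-37198) = √((-292)² + (1/(-8))²) - 1*(-37198) = √(85264 + (-⅛)²) + 37198 = √(85264 + 1/64) + 37198 = √(5456897/64) + 37198 = √5456897/8 + 37198 = 37198 + √5456897/8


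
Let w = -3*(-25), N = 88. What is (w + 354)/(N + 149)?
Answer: 143/79 ≈ 1.8101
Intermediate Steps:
w = 75
(w + 354)/(N + 149) = (75 + 354)/(88 + 149) = 429/237 = 429*(1/237) = 143/79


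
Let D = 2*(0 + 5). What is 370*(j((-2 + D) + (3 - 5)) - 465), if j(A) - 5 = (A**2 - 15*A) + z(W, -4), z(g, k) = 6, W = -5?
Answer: -187960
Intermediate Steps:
D = 10 (D = 2*5 = 10)
j(A) = 11 + A**2 - 15*A (j(A) = 5 + ((A**2 - 15*A) + 6) = 5 + (6 + A**2 - 15*A) = 11 + A**2 - 15*A)
370*(j((-2 + D) + (3 - 5)) - 465) = 370*((11 + ((-2 + 10) + (3 - 5))**2 - 15*((-2 + 10) + (3 - 5))) - 465) = 370*((11 + (8 - 2)**2 - 15*(8 - 2)) - 465) = 370*((11 + 6**2 - 15*6) - 465) = 370*((11 + 36 - 90) - 465) = 370*(-43 - 465) = 370*(-508) = -187960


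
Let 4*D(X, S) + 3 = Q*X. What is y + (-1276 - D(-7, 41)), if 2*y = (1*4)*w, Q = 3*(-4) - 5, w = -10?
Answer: -1325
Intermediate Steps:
Q = -17 (Q = -12 - 5 = -17)
D(X, S) = -3/4 - 17*X/4 (D(X, S) = -3/4 + (-17*X)/4 = -3/4 - 17*X/4)
y = -20 (y = ((1*4)*(-10))/2 = (4*(-10))/2 = (1/2)*(-40) = -20)
y + (-1276 - D(-7, 41)) = -20 + (-1276 - (-3/4 - 17/4*(-7))) = -20 + (-1276 - (-3/4 + 119/4)) = -20 + (-1276 - 1*29) = -20 + (-1276 - 29) = -20 - 1305 = -1325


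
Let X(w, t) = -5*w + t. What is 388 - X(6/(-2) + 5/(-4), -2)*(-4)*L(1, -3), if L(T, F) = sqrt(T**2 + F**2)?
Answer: 388 + 77*sqrt(10) ≈ 631.50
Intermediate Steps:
X(w, t) = t - 5*w
L(T, F) = sqrt(F**2 + T**2)
388 - X(6/(-2) + 5/(-4), -2)*(-4)*L(1, -3) = 388 - (-2 - 5*(6/(-2) + 5/(-4)))*(-4)*sqrt((-3)**2 + 1**2) = 388 - (-2 - 5*(6*(-1/2) + 5*(-1/4)))*(-4)*sqrt(9 + 1) = 388 - (-2 - 5*(-3 - 5/4))*(-4)*sqrt(10) = 388 - (-2 - 5*(-17/4))*(-4)*sqrt(10) = 388 - (-2 + 85/4)*(-4)*sqrt(10) = 388 - (77/4)*(-4)*sqrt(10) = 388 - (-77)*sqrt(10) = 388 + 77*sqrt(10)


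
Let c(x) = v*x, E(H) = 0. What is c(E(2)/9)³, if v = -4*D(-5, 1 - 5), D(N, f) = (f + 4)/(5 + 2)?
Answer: 0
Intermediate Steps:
D(N, f) = 4/7 + f/7 (D(N, f) = (4 + f)/7 = (4 + f)*(⅐) = 4/7 + f/7)
v = 0 (v = -4*(4/7 + (1 - 5)/7) = -4*(4/7 + (⅐)*(-4)) = -4*(4/7 - 4/7) = -4*0 = 0)
c(x) = 0 (c(x) = 0*x = 0)
c(E(2)/9)³ = 0³ = 0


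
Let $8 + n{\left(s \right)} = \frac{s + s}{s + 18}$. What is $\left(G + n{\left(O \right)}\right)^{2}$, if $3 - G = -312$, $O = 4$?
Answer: $\frac{11431161}{121} \approx 94472.0$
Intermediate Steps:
$G = 315$ ($G = 3 - -312 = 3 + 312 = 315$)
$n{\left(s \right)} = -8 + \frac{2 s}{18 + s}$ ($n{\left(s \right)} = -8 + \frac{s + s}{s + 18} = -8 + \frac{2 s}{18 + s}$)
$\left(G + n{\left(O \right)}\right)^{2} = \left(315 + \frac{6 \left(-24 - 4\right)}{18 + 4}\right)^{2} = \left(315 + \frac{6 \left(-24 - 4\right)}{22}\right)^{2} = \left(315 + 6 \cdot \frac{1}{22} \left(-28\right)\right)^{2} = \left(315 - \frac{84}{11}\right)^{2} = \left(\frac{3381}{11}\right)^{2} = \frac{11431161}{121}$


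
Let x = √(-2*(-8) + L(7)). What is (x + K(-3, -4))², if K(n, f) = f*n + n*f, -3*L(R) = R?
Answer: (72 + √123)²/9 ≈ 767.12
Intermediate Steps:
L(R) = -R/3
x = √123/3 (x = √(-2*(-8) - ⅓*7) = √(16 - 7/3) = √(41/3) = √123/3 ≈ 3.6968)
K(n, f) = 2*f*n (K(n, f) = f*n + f*n = 2*f*n)
(x + K(-3, -4))² = (√123/3 + 2*(-4)*(-3))² = (√123/3 + 24)² = (24 + √123/3)²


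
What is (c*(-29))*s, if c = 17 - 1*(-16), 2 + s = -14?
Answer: 15312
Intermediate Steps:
s = -16 (s = -2 - 14 = -16)
c = 33 (c = 17 + 16 = 33)
(c*(-29))*s = (33*(-29))*(-16) = -957*(-16) = 15312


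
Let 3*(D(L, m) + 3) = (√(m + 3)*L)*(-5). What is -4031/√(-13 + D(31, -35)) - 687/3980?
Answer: -687/3980 - 4031*√3/(2*√(-12 - 155*I*√2)) ≈ -162.16 - 171.09*I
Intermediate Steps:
D(L, m) = -3 - 5*L*√(3 + m)/3 (D(L, m) = -3 + ((√(m + 3)*L)*(-5))/3 = -3 + ((√(3 + m)*L)*(-5))/3 = -3 + ((L*√(3 + m))*(-5))/3 = -3 + (-5*L*√(3 + m))/3 = -3 - 5*L*√(3 + m)/3)
-4031/√(-13 + D(31, -35)) - 687/3980 = -4031/√(-13 + (-3 - 5/3*31*√(3 - 35))) - 687/3980 = -4031/√(-13 + (-3 - 5/3*31*√(-32))) - 687*1/3980 = -4031/√(-13 + (-3 - 5/3*31*4*I*√2)) - 687/3980 = -4031/√(-13 + (-3 - 620*I*√2/3)) - 687/3980 = -4031/√(-16 - 620*I*√2/3) - 687/3980 = -687/3980 - 4031/√(-16 - 620*I*√2/3)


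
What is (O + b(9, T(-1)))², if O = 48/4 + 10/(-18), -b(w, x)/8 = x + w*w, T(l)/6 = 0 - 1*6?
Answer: 9840769/81 ≈ 1.2149e+5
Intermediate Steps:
T(l) = -36 (T(l) = 6*(0 - 1*6) = 6*(0 - 6) = 6*(-6) = -36)
b(w, x) = -8*x - 8*w² (b(w, x) = -8*(x + w*w) = -8*(x + w²) = -8*x - 8*w²)
O = 103/9 (O = 48*(¼) + 10*(-1/18) = 12 - 5/9 = 103/9 ≈ 11.444)
(O + b(9, T(-1)))² = (103/9 + (-8*(-36) - 8*9²))² = (103/9 + (288 - 8*81))² = (103/9 + (288 - 648))² = (103/9 - 360)² = (-3137/9)² = 9840769/81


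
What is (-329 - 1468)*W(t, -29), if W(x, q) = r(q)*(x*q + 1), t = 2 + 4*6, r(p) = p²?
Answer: 1137991581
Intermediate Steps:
t = 26 (t = 2 + 24 = 26)
W(x, q) = q²*(1 + q*x) (W(x, q) = q²*(x*q + 1) = q²*(q*x + 1) = q²*(1 + q*x))
(-329 - 1468)*W(t, -29) = (-329 - 1468)*((-29)²*(1 - 29*26)) = -1511277*(1 - 754) = -1511277*(-753) = -1797*(-633273) = 1137991581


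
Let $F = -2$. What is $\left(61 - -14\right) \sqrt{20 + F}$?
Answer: $225 \sqrt{2} \approx 318.2$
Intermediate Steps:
$\left(61 - -14\right) \sqrt{20 + F} = \left(61 - -14\right) \sqrt{20 - 2} = \left(61 + 14\right) \sqrt{18} = 75 \cdot 3 \sqrt{2} = 225 \sqrt{2}$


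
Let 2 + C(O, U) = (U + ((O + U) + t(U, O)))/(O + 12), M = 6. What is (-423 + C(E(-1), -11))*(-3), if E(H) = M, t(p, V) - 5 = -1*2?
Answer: 7663/6 ≈ 1277.2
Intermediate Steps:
t(p, V) = 3 (t(p, V) = 5 - 1*2 = 5 - 2 = 3)
E(H) = 6
C(O, U) = -2 + (3 + O + 2*U)/(12 + O) (C(O, U) = -2 + (U + ((O + U) + 3))/(O + 12) = -2 + (U + (3 + O + U))/(12 + O) = -2 + (3 + O + 2*U)/(12 + O))
(-423 + C(E(-1), -11))*(-3) = (-423 + (-21 - 1*6 + 2*(-11))/(12 + 6))*(-3) = (-423 + (-21 - 6 - 22)/18)*(-3) = (-423 + (1/18)*(-49))*(-3) = (-423 - 49/18)*(-3) = -7663/18*(-3) = 7663/6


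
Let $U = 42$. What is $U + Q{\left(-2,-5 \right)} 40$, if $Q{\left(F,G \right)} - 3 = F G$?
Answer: $562$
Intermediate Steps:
$Q{\left(F,G \right)} = 3 + F G$
$U + Q{\left(-2,-5 \right)} 40 = 42 + \left(3 - -10\right) 40 = 42 + \left(3 + 10\right) 40 = 42 + 13 \cdot 40 = 42 + 520 = 562$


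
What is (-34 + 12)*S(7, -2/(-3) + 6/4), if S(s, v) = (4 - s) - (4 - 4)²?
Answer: 66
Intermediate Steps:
S(s, v) = 4 - s (S(s, v) = (4 - s) - 1*0² = (4 - s) - 1*0 = (4 - s) + 0 = 4 - s)
(-34 + 12)*S(7, -2/(-3) + 6/4) = (-34 + 12)*(4 - 1*7) = -22*(4 - 7) = -22*(-3) = 66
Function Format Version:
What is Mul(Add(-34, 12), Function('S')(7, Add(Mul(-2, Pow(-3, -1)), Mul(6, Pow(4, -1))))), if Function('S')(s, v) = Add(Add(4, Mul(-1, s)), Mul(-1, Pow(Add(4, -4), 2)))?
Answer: 66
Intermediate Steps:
Function('S')(s, v) = Add(4, Mul(-1, s)) (Function('S')(s, v) = Add(Add(4, Mul(-1, s)), Mul(-1, Pow(0, 2))) = Add(Add(4, Mul(-1, s)), Mul(-1, 0)) = Add(Add(4, Mul(-1, s)), 0) = Add(4, Mul(-1, s)))
Mul(Add(-34, 12), Function('S')(7, Add(Mul(-2, Pow(-3, -1)), Mul(6, Pow(4, -1))))) = Mul(Add(-34, 12), Add(4, Mul(-1, 7))) = Mul(-22, Add(4, -7)) = Mul(-22, -3) = 66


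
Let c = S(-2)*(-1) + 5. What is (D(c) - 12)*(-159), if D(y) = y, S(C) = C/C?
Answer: 1272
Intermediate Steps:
S(C) = 1
c = 4 (c = 1*(-1) + 5 = -1 + 5 = 4)
(D(c) - 12)*(-159) = (4 - 12)*(-159) = -8*(-159) = 1272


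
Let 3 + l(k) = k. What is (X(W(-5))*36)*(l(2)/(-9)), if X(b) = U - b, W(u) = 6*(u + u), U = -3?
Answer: 228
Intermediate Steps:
l(k) = -3 + k
W(u) = 12*u (W(u) = 6*(2*u) = 12*u)
X(b) = -3 - b
(X(W(-5))*36)*(l(2)/(-9)) = ((-3 - 12*(-5))*36)*((-3 + 2)/(-9)) = ((-3 - 1*(-60))*36)*(-1*(-⅑)) = ((-3 + 60)*36)*(⅑) = (57*36)*(⅑) = 2052*(⅑) = 228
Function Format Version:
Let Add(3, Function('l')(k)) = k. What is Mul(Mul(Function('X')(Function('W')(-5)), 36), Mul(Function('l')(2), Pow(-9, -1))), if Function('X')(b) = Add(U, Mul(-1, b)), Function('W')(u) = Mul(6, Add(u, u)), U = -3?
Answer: 228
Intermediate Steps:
Function('l')(k) = Add(-3, k)
Function('W')(u) = Mul(12, u) (Function('W')(u) = Mul(6, Mul(2, u)) = Mul(12, u))
Function('X')(b) = Add(-3, Mul(-1, b))
Mul(Mul(Function('X')(Function('W')(-5)), 36), Mul(Function('l')(2), Pow(-9, -1))) = Mul(Mul(Add(-3, Mul(-1, Mul(12, -5))), 36), Mul(Add(-3, 2), Pow(-9, -1))) = Mul(Mul(Add(-3, Mul(-1, -60)), 36), Mul(-1, Rational(-1, 9))) = Mul(Mul(Add(-3, 60), 36), Rational(1, 9)) = Mul(Mul(57, 36), Rational(1, 9)) = Mul(2052, Rational(1, 9)) = 228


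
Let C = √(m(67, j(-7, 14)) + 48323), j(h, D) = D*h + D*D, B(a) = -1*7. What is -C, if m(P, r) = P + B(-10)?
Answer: -√48383 ≈ -219.96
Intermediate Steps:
B(a) = -7
j(h, D) = D² + D*h (j(h, D) = D*h + D² = D² + D*h)
m(P, r) = -7 + P (m(P, r) = P - 7 = -7 + P)
C = √48383 (C = √((-7 + 67) + 48323) = √(60 + 48323) = √48383 ≈ 219.96)
-C = -√48383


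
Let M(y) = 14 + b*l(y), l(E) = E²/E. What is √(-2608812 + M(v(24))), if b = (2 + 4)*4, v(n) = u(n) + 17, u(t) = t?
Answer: I*√2607814 ≈ 1614.9*I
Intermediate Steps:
l(E) = E
v(n) = 17 + n (v(n) = n + 17 = 17 + n)
b = 24 (b = 6*4 = 24)
M(y) = 14 + 24*y
√(-2608812 + M(v(24))) = √(-2608812 + (14 + 24*(17 + 24))) = √(-2608812 + (14 + 24*41)) = √(-2608812 + (14 + 984)) = √(-2608812 + 998) = √(-2607814) = I*√2607814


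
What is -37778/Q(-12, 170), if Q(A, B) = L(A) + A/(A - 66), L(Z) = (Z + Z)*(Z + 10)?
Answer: -245557/313 ≈ -784.53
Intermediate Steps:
L(Z) = 2*Z*(10 + Z) (L(Z) = (2*Z)*(10 + Z) = 2*Z*(10 + Z))
Q(A, B) = A/(-66 + A) + 2*A*(10 + A) (Q(A, B) = 2*A*(10 + A) + A/(A - 66) = 2*A*(10 + A) + A/(-66 + A) = A/(-66 + A) + 2*A*(10 + A))
-37778/Q(-12, 170) = -37778*(-(-66 - 12)/(12*(-1319 - 112*(-12) + 2*(-12)**2))) = -37778*13/(2*(-1319 + 1344 + 2*144)) = -37778*13/(2*(-1319 + 1344 + 288)) = -37778/((-12*(-1/78)*313)) = -37778/626/13 = -37778*13/626 = -245557/313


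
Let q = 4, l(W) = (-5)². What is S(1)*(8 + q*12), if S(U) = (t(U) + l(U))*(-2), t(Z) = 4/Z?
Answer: -3248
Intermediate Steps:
l(W) = 25
S(U) = -50 - 8/U (S(U) = (4/U + 25)*(-2) = (25 + 4/U)*(-2) = -50 - 8/U)
S(1)*(8 + q*12) = (-50 - 8/1)*(8 + 4*12) = (-50 - 8*1)*(8 + 48) = (-50 - 8)*56 = -58*56 = -3248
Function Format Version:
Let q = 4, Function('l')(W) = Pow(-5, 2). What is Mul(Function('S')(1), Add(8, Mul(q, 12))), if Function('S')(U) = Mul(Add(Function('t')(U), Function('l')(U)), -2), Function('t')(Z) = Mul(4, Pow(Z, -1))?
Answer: -3248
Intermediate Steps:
Function('l')(W) = 25
Function('S')(U) = Add(-50, Mul(-8, Pow(U, -1))) (Function('S')(U) = Mul(Add(Mul(4, Pow(U, -1)), 25), -2) = Mul(Add(25, Mul(4, Pow(U, -1))), -2) = Add(-50, Mul(-8, Pow(U, -1))))
Mul(Function('S')(1), Add(8, Mul(q, 12))) = Mul(Add(-50, Mul(-8, Pow(1, -1))), Add(8, Mul(4, 12))) = Mul(Add(-50, Mul(-8, 1)), Add(8, 48)) = Mul(Add(-50, -8), 56) = Mul(-58, 56) = -3248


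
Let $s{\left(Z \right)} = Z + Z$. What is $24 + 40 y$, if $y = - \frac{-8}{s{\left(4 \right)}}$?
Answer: $64$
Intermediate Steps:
$s{\left(Z \right)} = 2 Z$
$y = 1$ ($y = - \frac{-8}{2 \cdot 4} = - \frac{-8}{8} = \left(-1\right) \left(-1\right) = 1$)
$24 + 40 y = 24 + 40 \cdot 1 = 24 + 40 = 64$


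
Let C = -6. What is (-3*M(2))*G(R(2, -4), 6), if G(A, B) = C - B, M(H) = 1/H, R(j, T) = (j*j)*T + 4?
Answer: 18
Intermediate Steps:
R(j, T) = 4 + T*j² (R(j, T) = j²*T + 4 = T*j² + 4 = 4 + T*j²)
G(A, B) = -6 - B
(-3*M(2))*G(R(2, -4), 6) = (-3/2)*(-6 - 1*6) = (-3*½)*(-6 - 6) = -3/2*(-12) = 18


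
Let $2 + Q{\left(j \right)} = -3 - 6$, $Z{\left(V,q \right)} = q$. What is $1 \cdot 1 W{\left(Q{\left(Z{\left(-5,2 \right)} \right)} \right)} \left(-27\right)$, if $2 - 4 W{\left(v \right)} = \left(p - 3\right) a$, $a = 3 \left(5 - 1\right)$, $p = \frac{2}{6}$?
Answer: $- \frac{459}{2} \approx -229.5$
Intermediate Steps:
$p = \frac{1}{3}$ ($p = 2 \cdot \frac{1}{6} = \frac{1}{3} \approx 0.33333$)
$a = 12$ ($a = 3 \cdot 4 = 12$)
$Q{\left(j \right)} = -11$ ($Q{\left(j \right)} = -2 - 9 = -11$)
$W{\left(v \right)} = \frac{17}{2}$ ($W{\left(v \right)} = \frac{1}{2} - \frac{\left(\frac{1}{3} - 3\right) 12}{4} = \frac{1}{2} - \frac{\left(- \frac{8}{3}\right) 12}{4} = \frac{1}{2} - -8 = \frac{1}{2} + 8 = \frac{17}{2}$)
$1 \cdot 1 W{\left(Q{\left(Z{\left(-5,2 \right)} \right)} \right)} \left(-27\right) = 1 \cdot 1 \cdot \frac{17}{2} \left(-27\right) = 1 \cdot \frac{17}{2} \left(-27\right) = \frac{17}{2} \left(-27\right) = - \frac{459}{2}$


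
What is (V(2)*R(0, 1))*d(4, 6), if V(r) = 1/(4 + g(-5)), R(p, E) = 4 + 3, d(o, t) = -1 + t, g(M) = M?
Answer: -35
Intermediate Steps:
R(p, E) = 7
V(r) = -1 (V(r) = 1/(4 - 5) = 1/(-1) = -1)
(V(2)*R(0, 1))*d(4, 6) = (-1*7)*(-1 + 6) = -7*5 = -35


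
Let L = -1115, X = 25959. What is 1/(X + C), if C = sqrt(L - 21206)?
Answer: 1527/39640706 - I*sqrt(22321)/673892002 ≈ 3.8521e-5 - 2.217e-7*I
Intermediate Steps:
C = I*sqrt(22321) (C = sqrt(-1115 - 21206) = sqrt(-22321) = I*sqrt(22321) ≈ 149.4*I)
1/(X + C) = 1/(25959 + I*sqrt(22321))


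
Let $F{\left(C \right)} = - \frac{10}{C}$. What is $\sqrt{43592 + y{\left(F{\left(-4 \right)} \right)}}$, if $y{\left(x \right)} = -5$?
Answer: $3 \sqrt{4843} \approx 208.77$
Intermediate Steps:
$\sqrt{43592 + y{\left(F{\left(-4 \right)} \right)}} = \sqrt{43592 - 5} = \sqrt{43587} = 3 \sqrt{4843}$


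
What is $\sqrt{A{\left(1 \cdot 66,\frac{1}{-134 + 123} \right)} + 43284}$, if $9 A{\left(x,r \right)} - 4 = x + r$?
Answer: $\frac{\sqrt{47144735}}{33} \approx 208.07$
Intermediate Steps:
$A{\left(x,r \right)} = \frac{4}{9} + \frac{r}{9} + \frac{x}{9}$ ($A{\left(x,r \right)} = \frac{4}{9} + \frac{x + r}{9} = \frac{4}{9} + \frac{r + x}{9} = \frac{4}{9} + \left(\frac{r}{9} + \frac{x}{9}\right) = \frac{4}{9} + \frac{r}{9} + \frac{x}{9}$)
$\sqrt{A{\left(1 \cdot 66,\frac{1}{-134 + 123} \right)} + 43284} = \sqrt{\left(\frac{4}{9} + \frac{1}{9 \left(-134 + 123\right)} + \frac{1 \cdot 66}{9}\right) + 43284} = \sqrt{\left(\frac{4}{9} + \frac{1}{9 \left(-11\right)} + \frac{1}{9} \cdot 66\right) + 43284} = \sqrt{\left(\frac{4}{9} + \frac{1}{9} \left(- \frac{1}{11}\right) + \frac{22}{3}\right) + 43284} = \sqrt{\left(\frac{4}{9} - \frac{1}{99} + \frac{22}{3}\right) + 43284} = \sqrt{\frac{769}{99} + 43284} = \sqrt{\frac{4285885}{99}} = \frac{\sqrt{47144735}}{33}$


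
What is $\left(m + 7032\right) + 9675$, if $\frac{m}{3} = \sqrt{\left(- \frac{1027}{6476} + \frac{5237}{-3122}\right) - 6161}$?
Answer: $16707 + \frac{3 i \sqrt{157449073104742391}}{5054518} \approx 16707.0 + 235.51 i$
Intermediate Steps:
$m = \frac{3 i \sqrt{157449073104742391}}{5054518}$ ($m = 3 \sqrt{\left(- \frac{1027}{6476} + \frac{5237}{-3122}\right) - 6161} = 3 \sqrt{\left(\left(-1027\right) \frac{1}{6476} + 5237 \left(- \frac{1}{3122}\right)\right) - 6161} = 3 \sqrt{\left(- \frac{1027}{6476} - \frac{5237}{3122}\right) - 6161} = 3 \sqrt{- \frac{18560553}{10109036} - 6161} = 3 \sqrt{- \frac{62300331349}{10109036}} = 3 \frac{i \sqrt{157449073104742391}}{5054518} = \frac{3 i \sqrt{157449073104742391}}{5054518} \approx 235.51 i$)
$\left(m + 7032\right) + 9675 = \left(\frac{3 i \sqrt{157449073104742391}}{5054518} + 7032\right) + 9675 = \left(7032 + \frac{3 i \sqrt{157449073104742391}}{5054518}\right) + 9675 = 16707 + \frac{3 i \sqrt{157449073104742391}}{5054518}$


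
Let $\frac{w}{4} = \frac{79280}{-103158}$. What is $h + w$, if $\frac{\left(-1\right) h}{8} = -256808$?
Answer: $\frac{105967040096}{51579} \approx 2.0545 \cdot 10^{6}$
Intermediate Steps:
$w = - \frac{158560}{51579}$ ($w = 4 \frac{79280}{-103158} = 4 \cdot 79280 \left(- \frac{1}{103158}\right) = 4 \left(- \frac{39640}{51579}\right) = - \frac{158560}{51579} \approx -3.0741$)
$h = 2054464$ ($h = \left(-8\right) \left(-256808\right) = 2054464$)
$h + w = 2054464 - \frac{158560}{51579} = \frac{105967040096}{51579}$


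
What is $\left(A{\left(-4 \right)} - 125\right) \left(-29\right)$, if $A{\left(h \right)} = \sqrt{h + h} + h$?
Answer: $3741 - 58 i \sqrt{2} \approx 3741.0 - 82.024 i$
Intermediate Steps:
$A{\left(h \right)} = h + \sqrt{2} \sqrt{h}$ ($A{\left(h \right)} = \sqrt{2 h} + h = \sqrt{2} \sqrt{h} + h = h + \sqrt{2} \sqrt{h}$)
$\left(A{\left(-4 \right)} - 125\right) \left(-29\right) = \left(\left(-4 + \sqrt{2} \sqrt{-4}\right) - 125\right) \left(-29\right) = \left(\left(-4 + \sqrt{2} \cdot 2 i\right) - 125\right) \left(-29\right) = \left(\left(-4 + 2 i \sqrt{2}\right) - 125\right) \left(-29\right) = \left(-129 + 2 i \sqrt{2}\right) \left(-29\right) = 3741 - 58 i \sqrt{2}$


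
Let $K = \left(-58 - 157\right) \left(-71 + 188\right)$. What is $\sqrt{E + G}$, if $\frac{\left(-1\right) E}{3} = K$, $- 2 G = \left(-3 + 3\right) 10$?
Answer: $3 \sqrt{8385} \approx 274.71$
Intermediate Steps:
$K = -25155$ ($K = \left(-215\right) 117 = -25155$)
$G = 0$ ($G = - \frac{\left(-3 + 3\right) 10}{2} = - \frac{0 \cdot 10}{2} = \left(- \frac{1}{2}\right) 0 = 0$)
$E = 75465$ ($E = \left(-3\right) \left(-25155\right) = 75465$)
$\sqrt{E + G} = \sqrt{75465 + 0} = \sqrt{75465} = 3 \sqrt{8385}$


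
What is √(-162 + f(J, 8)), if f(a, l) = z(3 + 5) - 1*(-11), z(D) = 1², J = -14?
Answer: 5*I*√6 ≈ 12.247*I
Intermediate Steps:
z(D) = 1
f(a, l) = 12 (f(a, l) = 1 - 1*(-11) = 1 + 11 = 12)
√(-162 + f(J, 8)) = √(-162 + 12) = √(-150) = 5*I*√6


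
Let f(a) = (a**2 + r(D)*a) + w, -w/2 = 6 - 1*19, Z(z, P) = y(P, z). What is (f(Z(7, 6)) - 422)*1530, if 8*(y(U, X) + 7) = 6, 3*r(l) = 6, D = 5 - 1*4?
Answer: -4521915/8 ≈ -5.6524e+5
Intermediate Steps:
D = 1 (D = 5 - 4 = 1)
r(l) = 2 (r(l) = (1/3)*6 = 2)
y(U, X) = -25/4 (y(U, X) = -7 + (1/8)*6 = -7 + 3/4 = -25/4)
Z(z, P) = -25/4
w = 26 (w = -2*(6 - 1*19) = -2*(6 - 19) = -2*(-13) = 26)
f(a) = 26 + a**2 + 2*a (f(a) = (a**2 + 2*a) + 26 = 26 + a**2 + 2*a)
(f(Z(7, 6)) - 422)*1530 = ((26 + (-25/4)**2 + 2*(-25/4)) - 422)*1530 = ((26 + 625/16 - 25/2) - 422)*1530 = (841/16 - 422)*1530 = -5911/16*1530 = -4521915/8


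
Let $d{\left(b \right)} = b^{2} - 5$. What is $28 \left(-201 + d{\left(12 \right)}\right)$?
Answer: $-1736$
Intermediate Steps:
$d{\left(b \right)} = -5 + b^{2}$
$28 \left(-201 + d{\left(12 \right)}\right) = 28 \left(-201 - \left(5 - 12^{2}\right)\right) = 28 \left(-201 + \left(-5 + 144\right)\right) = 28 \left(-201 + 139\right) = 28 \left(-62\right) = -1736$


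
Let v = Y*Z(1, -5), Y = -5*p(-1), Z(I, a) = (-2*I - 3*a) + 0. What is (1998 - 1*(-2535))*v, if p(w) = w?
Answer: 294645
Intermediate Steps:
Z(I, a) = -3*a - 2*I (Z(I, a) = (-3*a - 2*I) + 0 = -3*a - 2*I)
Y = 5 (Y = -5*(-1) = 5)
v = 65 (v = 5*(-3*(-5) - 2*1) = 5*(15 - 2) = 5*13 = 65)
(1998 - 1*(-2535))*v = (1998 - 1*(-2535))*65 = (1998 + 2535)*65 = 4533*65 = 294645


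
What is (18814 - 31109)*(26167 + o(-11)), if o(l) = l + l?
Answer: -321452775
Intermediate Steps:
o(l) = 2*l
(18814 - 31109)*(26167 + o(-11)) = (18814 - 31109)*(26167 + 2*(-11)) = -12295*(26167 - 22) = -12295*26145 = -321452775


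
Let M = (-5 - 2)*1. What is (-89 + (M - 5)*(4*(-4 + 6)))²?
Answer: 34225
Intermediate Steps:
M = -7 (M = -7*1 = -7)
(-89 + (M - 5)*(4*(-4 + 6)))² = (-89 + (-7 - 5)*(4*(-4 + 6)))² = (-89 - 48*2)² = (-89 - 12*8)² = (-89 - 96)² = (-185)² = 34225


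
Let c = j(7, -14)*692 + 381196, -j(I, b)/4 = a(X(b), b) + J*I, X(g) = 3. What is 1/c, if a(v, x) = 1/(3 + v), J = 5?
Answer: 3/851564 ≈ 3.5229e-6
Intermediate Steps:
j(I, b) = -⅔ - 20*I (j(I, b) = -4*(1/(3 + 3) + 5*I) = -4*(1/6 + 5*I) = -4*(⅙ + 5*I) = -⅔ - 20*I)
c = 851564/3 (c = (-⅔ - 20*7)*692 + 381196 = (-⅔ - 140)*692 + 381196 = -422/3*692 + 381196 = -292024/3 + 381196 = 851564/3 ≈ 2.8385e+5)
1/c = 1/(851564/3) = 3/851564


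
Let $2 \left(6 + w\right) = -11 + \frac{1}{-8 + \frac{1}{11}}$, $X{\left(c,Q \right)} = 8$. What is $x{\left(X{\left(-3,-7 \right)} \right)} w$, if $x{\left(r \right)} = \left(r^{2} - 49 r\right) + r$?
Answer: $\frac{321920}{87} \approx 3700.2$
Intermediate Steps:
$w = - \frac{1006}{87}$ ($w = -6 + \frac{-11 + \frac{1}{-8 + \frac{1}{11}}}{2} = -6 + \frac{-11 + \frac{1}{- \frac{87}{11}}}{2} = -6 + \frac{-11 - \frac{11}{87}}{2} = -6 + \frac{1}{2} \left(- \frac{968}{87}\right) = -6 - \frac{484}{87} = - \frac{1006}{87} \approx -11.563$)
$x{\left(r \right)} = r^{2} - 48 r$
$x{\left(X{\left(-3,-7 \right)} \right)} w = 8 \left(-48 + 8\right) \left(- \frac{1006}{87}\right) = 8 \left(-40\right) \left(- \frac{1006}{87}\right) = \left(-320\right) \left(- \frac{1006}{87}\right) = \frac{321920}{87}$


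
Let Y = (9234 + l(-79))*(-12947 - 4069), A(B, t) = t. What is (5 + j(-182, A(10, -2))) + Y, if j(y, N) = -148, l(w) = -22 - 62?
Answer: -155696543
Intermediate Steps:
l(w) = -84
Y = -155696400 (Y = (9234 - 84)*(-12947 - 4069) = 9150*(-17016) = -155696400)
(5 + j(-182, A(10, -2))) + Y = (5 - 148) - 155696400 = -143 - 155696400 = -155696543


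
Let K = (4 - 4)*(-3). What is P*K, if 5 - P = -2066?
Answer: 0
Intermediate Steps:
K = 0 (K = 0*(-3) = 0)
P = 2071 (P = 5 - 1*(-2066) = 5 + 2066 = 2071)
P*K = 2071*0 = 0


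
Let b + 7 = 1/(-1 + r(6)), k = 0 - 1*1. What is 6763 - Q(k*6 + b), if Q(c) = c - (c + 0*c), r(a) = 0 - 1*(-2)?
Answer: 6763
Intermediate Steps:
r(a) = 2 (r(a) = 0 + 2 = 2)
k = -1 (k = 0 - 1 = -1)
b = -6 (b = -7 + 1/(-1 + 2) = -7 + 1/1 = -7 + 1 = -6)
Q(c) = 0 (Q(c) = c - (c + 0) = c - c = 0)
6763 - Q(k*6 + b) = 6763 - 1*0 = 6763 + 0 = 6763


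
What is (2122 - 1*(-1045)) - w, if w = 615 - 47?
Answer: 2599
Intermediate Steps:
w = 568
(2122 - 1*(-1045)) - w = (2122 - 1*(-1045)) - 1*568 = (2122 + 1045) - 568 = 3167 - 568 = 2599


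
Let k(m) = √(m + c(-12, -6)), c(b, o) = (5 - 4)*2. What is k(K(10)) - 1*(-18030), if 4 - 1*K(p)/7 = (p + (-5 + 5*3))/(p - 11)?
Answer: 18030 + √170 ≈ 18043.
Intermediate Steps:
K(p) = 28 - 7*(10 + p)/(-11 + p) (K(p) = 28 - 7*(p + (-5 + 5*3))/(p - 11) = 28 - 7*(p + (-5 + 15))/(-11 + p) = 28 - 7*(p + 10)/(-11 + p) = 28 - 7*(10 + p)/(-11 + p))
c(b, o) = 2 (c(b, o) = 1*2 = 2)
k(m) = √(2 + m) (k(m) = √(m + 2) = √(2 + m))
k(K(10)) - 1*(-18030) = √(2 + 21*(-18 + 10)/(-11 + 10)) - 1*(-18030) = √(2 + 21*(-8)/(-1)) + 18030 = √(2 + 21*(-1)*(-8)) + 18030 = √(2 + 168) + 18030 = √170 + 18030 = 18030 + √170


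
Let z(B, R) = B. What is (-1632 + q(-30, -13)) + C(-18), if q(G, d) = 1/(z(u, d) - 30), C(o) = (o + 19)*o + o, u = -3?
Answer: -55045/33 ≈ -1668.0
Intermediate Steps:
C(o) = o + o*(19 + o) (C(o) = (19 + o)*o + o = o*(19 + o) + o = o + o*(19 + o))
q(G, d) = -1/33 (q(G, d) = 1/(-3 - 30) = 1/(-33) = -1/33)
(-1632 + q(-30, -13)) + C(-18) = (-1632 - 1/33) - 18*(20 - 18) = -53857/33 - 18*2 = -53857/33 - 36 = -55045/33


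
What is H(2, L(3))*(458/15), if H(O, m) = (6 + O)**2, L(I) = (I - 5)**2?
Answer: 29312/15 ≈ 1954.1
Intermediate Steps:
L(I) = (-5 + I)**2
H(2, L(3))*(458/15) = (6 + 2)**2*(458/15) = 8**2*(458*(1/15)) = 64*(458/15) = 29312/15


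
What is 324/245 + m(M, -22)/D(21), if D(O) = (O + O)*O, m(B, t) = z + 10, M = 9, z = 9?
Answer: 5927/4410 ≈ 1.3440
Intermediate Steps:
m(B, t) = 19 (m(B, t) = 9 + 10 = 19)
D(O) = 2*O² (D(O) = (2*O)*O = 2*O²)
324/245 + m(M, -22)/D(21) = 324/245 + 19/((2*21²)) = 324*(1/245) + 19/((2*441)) = 324/245 + 19/882 = 5927/4410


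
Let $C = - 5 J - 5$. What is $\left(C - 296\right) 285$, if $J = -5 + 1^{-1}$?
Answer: $-80085$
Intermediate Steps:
$J = -4$ ($J = -5 + 1 = -4$)
$C = 15$ ($C = \left(-5\right) \left(-4\right) - 5 = 20 - 5 = 15$)
$\left(C - 296\right) 285 = \left(15 - 296\right) 285 = \left(-281\right) 285 = -80085$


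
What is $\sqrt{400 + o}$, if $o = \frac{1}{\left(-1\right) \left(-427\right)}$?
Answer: $\frac{\sqrt{72932027}}{427} \approx 20.0$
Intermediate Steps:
$o = \frac{1}{427} \approx 0.0023419$
$\sqrt{400 + o} = \sqrt{400 + \frac{1}{427}} = \sqrt{\frac{170801}{427}} = \frac{\sqrt{72932027}}{427}$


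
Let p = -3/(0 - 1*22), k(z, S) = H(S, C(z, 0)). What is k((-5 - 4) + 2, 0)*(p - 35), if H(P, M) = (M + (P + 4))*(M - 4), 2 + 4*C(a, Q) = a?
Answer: 134225/352 ≈ 381.32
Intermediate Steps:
C(a, Q) = -1/2 + a/4
H(P, M) = (-4 + M)*(4 + M + P) (H(P, M) = (M + (4 + P))*(-4 + M) = (4 + M + P)*(-4 + M) = (-4 + M)*(4 + M + P))
k(z, S) = -16 + (-1/2 + z/4)**2 - 4*S + S*(-1/2 + z/4) (k(z, S) = -16 + (-1/2 + z/4)**2 - 4*S + (-1/2 + z/4)*S = -16 + (-1/2 + z/4)**2 - 4*S + S*(-1/2 + z/4))
p = 3/22 (p = -3/(0 - 22) = -3/(-22) = -3*(-1/22) = 3/22 ≈ 0.13636)
k((-5 - 4) + 2, 0)*(p - 35) = (-16 - 4*0 + (-2 + ((-5 - 4) + 2))**2/16 + (1/4)*0*(-2 + ((-5 - 4) + 2)))*(3/22 - 35) = (-16 + 0 + (-2 + (-9 + 2))**2/16 + (1/4)*0*(-2 + (-9 + 2)))*(-767/22) = (-16 + 0 + (-2 - 7)**2/16 + (1/4)*0*(-2 - 7))*(-767/22) = (-16 + 0 + (1/16)*(-9)**2 + (1/4)*0*(-9))*(-767/22) = (-16 + 0 + (1/16)*81 + 0)*(-767/22) = (-16 + 0 + 81/16 + 0)*(-767/22) = -175/16*(-767/22) = 134225/352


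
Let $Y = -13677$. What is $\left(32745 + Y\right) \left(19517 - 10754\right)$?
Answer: $167092884$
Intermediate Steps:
$\left(32745 + Y\right) \left(19517 - 10754\right) = \left(32745 - 13677\right) \left(19517 - 10754\right) = 19068 \cdot 8763 = 167092884$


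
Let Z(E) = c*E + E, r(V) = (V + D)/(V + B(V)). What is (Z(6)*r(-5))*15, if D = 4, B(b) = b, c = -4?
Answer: -27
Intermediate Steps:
r(V) = (4 + V)/(2*V) (r(V) = (V + 4)/(V + V) = (4 + V)/((2*V)) = (4 + V)*(1/(2*V)) = (4 + V)/(2*V))
Z(E) = -3*E (Z(E) = -4*E + E = -3*E)
(Z(6)*r(-5))*15 = ((-3*6)*((½)*(4 - 5)/(-5)))*15 = -9*(-1)*(-1)/5*15 = -18*⅒*15 = -9/5*15 = -27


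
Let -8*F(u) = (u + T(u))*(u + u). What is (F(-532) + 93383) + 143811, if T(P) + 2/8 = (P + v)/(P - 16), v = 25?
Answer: 45628617/274 ≈ 1.6653e+5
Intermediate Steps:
T(P) = -1/4 + (25 + P)/(-16 + P) (T(P) = -1/4 + (P + 25)/(P - 16) = -1/4 + (25 + P)/(-16 + P))
F(u) = -u*(u + (116 + 3*u)/(4*(-16 + u)))/4 (F(u) = -(u + (116 + 3*u)/(4*(-16 + u)))*(u + u)/8 = -(u + (116 + 3*u)/(4*(-16 + u)))*2*u/8 = -u*(u + (116 + 3*u)/(4*(-16 + u)))/4)
(F(-532) + 93383) + 143811 = ((1/16)*(-532)*(-116 - 4*(-532)**2 + 61*(-532))/(-16 - 532) + 93383) + 143811 = ((1/16)*(-532)*(-116 - 4*283024 - 32452)/(-548) + 93383) + 143811 = ((1/16)*(-532)*(-1/548)*(-116 - 1132096 - 32452) + 93383) + 143811 = ((1/16)*(-532)*(-1/548)*(-1164664) + 93383) + 143811 = (-19362539/274 + 93383) + 143811 = 6224403/274 + 143811 = 45628617/274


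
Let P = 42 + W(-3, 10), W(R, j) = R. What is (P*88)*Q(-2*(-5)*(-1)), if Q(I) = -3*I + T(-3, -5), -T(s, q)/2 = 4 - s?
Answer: 54912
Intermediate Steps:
T(s, q) = -8 + 2*s (T(s, q) = -2*(4 - s) = -8 + 2*s)
Q(I) = -14 - 3*I (Q(I) = -3*I + (-8 + 2*(-3)) = -3*I + (-8 - 6) = -3*I - 14 = -14 - 3*I)
P = 39 (P = 42 - 3 = 39)
(P*88)*Q(-2*(-5)*(-1)) = (39*88)*(-14 - 3*(-2*(-5))*(-1)) = 3432*(-14 - 30*(-1)) = 3432*(-14 - 3*(-10)) = 3432*(-14 + 30) = 3432*16 = 54912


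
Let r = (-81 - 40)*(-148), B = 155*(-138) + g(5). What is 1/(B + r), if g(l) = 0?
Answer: -1/3482 ≈ -0.00028719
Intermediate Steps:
B = -21390 (B = 155*(-138) + 0 = -21390 + 0 = -21390)
r = 17908 (r = -121*(-148) = 17908)
1/(B + r) = 1/(-21390 + 17908) = 1/(-3482) = -1/3482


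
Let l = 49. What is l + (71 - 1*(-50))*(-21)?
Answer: -2492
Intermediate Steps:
l + (71 - 1*(-50))*(-21) = 49 + (71 - 1*(-50))*(-21) = 49 + (71 + 50)*(-21) = 49 + 121*(-21) = 49 - 2541 = -2492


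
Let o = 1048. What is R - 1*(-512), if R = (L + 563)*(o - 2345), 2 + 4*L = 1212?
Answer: -2244083/2 ≈ -1.1220e+6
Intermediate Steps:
L = 605/2 (L = -½ + (¼)*1212 = -½ + 303 = 605/2 ≈ 302.50)
R = -2245107/2 (R = (605/2 + 563)*(1048 - 2345) = (1731/2)*(-1297) = -2245107/2 ≈ -1.1226e+6)
R - 1*(-512) = -2245107/2 - 1*(-512) = -2245107/2 + 512 = -2244083/2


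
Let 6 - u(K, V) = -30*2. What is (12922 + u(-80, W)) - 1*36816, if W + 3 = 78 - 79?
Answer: -23828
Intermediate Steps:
W = -4 (W = -3 + (78 - 79) = -3 - 1 = -4)
u(K, V) = 66 (u(K, V) = 6 - (-30)*2 = 6 - 1*(-60) = 6 + 60 = 66)
(12922 + u(-80, W)) - 1*36816 = (12922 + 66) - 1*36816 = 12988 - 36816 = -23828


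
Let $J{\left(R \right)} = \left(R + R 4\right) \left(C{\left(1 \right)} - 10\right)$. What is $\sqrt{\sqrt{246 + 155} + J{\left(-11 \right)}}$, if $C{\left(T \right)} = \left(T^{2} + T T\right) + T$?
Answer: $\sqrt{385 + \sqrt{401}} \approx 20.125$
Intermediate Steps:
$C{\left(T \right)} = T + 2 T^{2}$ ($C{\left(T \right)} = \left(T^{2} + T^{2}\right) + T = 2 T^{2} + T = T + 2 T^{2}$)
$J{\left(R \right)} = - 35 R$ ($J{\left(R \right)} = \left(R + R 4\right) \left(1 \left(1 + 2 \cdot 1\right) - 10\right) = \left(R + 4 R\right) \left(1 \left(1 + 2\right) - 10\right) = 5 R \left(1 \cdot 3 - 10\right) = 5 R \left(3 - 10\right) = 5 R \left(-7\right) = - 35 R$)
$\sqrt{\sqrt{246 + 155} + J{\left(-11 \right)}} = \sqrt{\sqrt{246 + 155} - -385} = \sqrt{\sqrt{401} + 385} = \sqrt{385 + \sqrt{401}}$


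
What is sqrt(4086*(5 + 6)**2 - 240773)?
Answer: sqrt(253633) ≈ 503.62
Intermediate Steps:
sqrt(4086*(5 + 6)**2 - 240773) = sqrt(4086*11**2 - 240773) = sqrt(4086*121 - 240773) = sqrt(494406 - 240773) = sqrt(253633)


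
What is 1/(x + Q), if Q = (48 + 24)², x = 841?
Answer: 1/6025 ≈ 0.00016598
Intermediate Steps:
Q = 5184 (Q = 72² = 5184)
1/(x + Q) = 1/(841 + 5184) = 1/6025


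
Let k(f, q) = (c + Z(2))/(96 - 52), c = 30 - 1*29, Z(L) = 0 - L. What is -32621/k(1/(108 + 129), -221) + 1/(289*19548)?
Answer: 8108679216529/5649372 ≈ 1.4353e+6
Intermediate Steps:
Z(L) = -L
c = 1 (c = 30 - 29 = 1)
k(f, q) = -1/44 (k(f, q) = (1 - 1*2)/(96 - 52) = (1 - 2)/44 = -1*1/44 = -1/44)
-32621/k(1/(108 + 129), -221) + 1/(289*19548) = -32621/(-1/44) + 1/(289*19548) = -32621*(-44) + (1/289)*(1/19548) = 1435324 + 1/5649372 = 8108679216529/5649372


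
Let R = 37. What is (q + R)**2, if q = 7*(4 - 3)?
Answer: 1936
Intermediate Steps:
q = 7 (q = 7*1 = 7)
(q + R)**2 = (7 + 37)**2 = 44**2 = 1936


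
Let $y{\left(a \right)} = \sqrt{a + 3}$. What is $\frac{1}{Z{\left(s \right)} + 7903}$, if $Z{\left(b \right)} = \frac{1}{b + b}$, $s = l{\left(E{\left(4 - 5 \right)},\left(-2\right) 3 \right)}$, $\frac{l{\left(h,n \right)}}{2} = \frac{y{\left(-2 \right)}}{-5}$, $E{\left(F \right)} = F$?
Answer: $\frac{4}{31607} \approx 0.00012655$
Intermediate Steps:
$y{\left(a \right)} = \sqrt{3 + a}$
$l{\left(h,n \right)} = - \frac{2}{5}$ ($l{\left(h,n \right)} = 2 \frac{\sqrt{3 - 2}}{-5} = 2 \sqrt{1} \left(- \frac{1}{5}\right) = 2 \cdot 1 \left(- \frac{1}{5}\right) = 2 \left(- \frac{1}{5}\right) = - \frac{2}{5}$)
$s = - \frac{2}{5} \approx -0.4$
$Z{\left(b \right)} = \frac{1}{2 b}$
$\frac{1}{Z{\left(s \right)} + 7903} = \frac{1}{\frac{1}{2 \left(- \frac{2}{5}\right)} + 7903} = \frac{1}{\frac{1}{2} \left(- \frac{5}{2}\right) + 7903} = \frac{1}{- \frac{5}{4} + 7903} = \frac{1}{\frac{31607}{4}} = \frac{4}{31607}$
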